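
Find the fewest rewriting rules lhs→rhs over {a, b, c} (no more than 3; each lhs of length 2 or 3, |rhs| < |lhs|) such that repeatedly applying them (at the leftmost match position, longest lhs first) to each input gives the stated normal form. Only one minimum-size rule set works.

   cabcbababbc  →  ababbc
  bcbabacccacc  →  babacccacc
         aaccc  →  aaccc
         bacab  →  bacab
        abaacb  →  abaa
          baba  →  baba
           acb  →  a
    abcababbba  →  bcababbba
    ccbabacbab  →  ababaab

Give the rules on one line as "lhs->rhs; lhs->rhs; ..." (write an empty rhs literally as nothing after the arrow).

  | cabcbababbc => cbcbababbc => cbababbc => ababbc
  | bcbabacccacc => babacccacc
  | aaccc
  | bacab

abc->bc; cb->; ccb->ab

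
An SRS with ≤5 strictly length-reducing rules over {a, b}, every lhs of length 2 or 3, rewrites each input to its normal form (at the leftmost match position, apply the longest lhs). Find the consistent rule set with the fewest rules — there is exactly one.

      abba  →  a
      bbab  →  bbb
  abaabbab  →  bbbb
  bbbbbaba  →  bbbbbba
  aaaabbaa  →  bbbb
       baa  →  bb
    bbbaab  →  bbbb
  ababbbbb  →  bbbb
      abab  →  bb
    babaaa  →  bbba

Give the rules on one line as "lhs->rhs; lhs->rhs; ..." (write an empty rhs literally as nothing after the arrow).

  | abba => a
  | bbab => bbb
  | abaabbab => baabbab => bbbab => bbbb
  | bbbbbaba => bbbbbba

aa->b; aab->b; ab->b; abb->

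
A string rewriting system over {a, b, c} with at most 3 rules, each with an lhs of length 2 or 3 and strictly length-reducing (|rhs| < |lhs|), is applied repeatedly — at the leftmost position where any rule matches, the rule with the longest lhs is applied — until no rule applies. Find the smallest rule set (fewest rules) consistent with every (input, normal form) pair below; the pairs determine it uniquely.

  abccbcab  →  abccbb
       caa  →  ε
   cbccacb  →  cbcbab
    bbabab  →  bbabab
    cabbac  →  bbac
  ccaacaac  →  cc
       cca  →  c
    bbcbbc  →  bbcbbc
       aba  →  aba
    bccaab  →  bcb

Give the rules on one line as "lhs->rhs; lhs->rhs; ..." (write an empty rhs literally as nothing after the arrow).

  | abccbcab => abccbb
  | caa => ε
  | cbccacb => cbcbab
  | bbabab

ca->; caa->; cac->ba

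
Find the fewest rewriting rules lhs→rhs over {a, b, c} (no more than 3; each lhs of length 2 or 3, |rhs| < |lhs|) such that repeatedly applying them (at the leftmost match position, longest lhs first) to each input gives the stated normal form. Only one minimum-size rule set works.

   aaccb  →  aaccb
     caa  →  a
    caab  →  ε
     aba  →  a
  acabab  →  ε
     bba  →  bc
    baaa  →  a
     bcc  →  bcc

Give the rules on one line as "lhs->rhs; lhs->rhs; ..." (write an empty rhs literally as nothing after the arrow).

  | aaccb
  | caa => a
  | caab => ab => ε
  | aba => a

ab->; ba->c; ca->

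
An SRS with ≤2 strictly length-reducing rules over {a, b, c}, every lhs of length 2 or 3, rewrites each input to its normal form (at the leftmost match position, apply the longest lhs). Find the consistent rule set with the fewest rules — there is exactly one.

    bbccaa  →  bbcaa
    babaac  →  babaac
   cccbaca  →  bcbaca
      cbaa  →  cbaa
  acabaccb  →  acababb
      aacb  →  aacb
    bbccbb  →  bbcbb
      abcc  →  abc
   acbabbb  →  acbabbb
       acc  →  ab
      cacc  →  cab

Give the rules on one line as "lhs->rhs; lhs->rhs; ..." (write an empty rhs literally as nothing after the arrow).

  | bbccaa => bbcaa
  | babaac
  | cccbaca => bcbaca
  | cbaa

bcc->bc; cc->b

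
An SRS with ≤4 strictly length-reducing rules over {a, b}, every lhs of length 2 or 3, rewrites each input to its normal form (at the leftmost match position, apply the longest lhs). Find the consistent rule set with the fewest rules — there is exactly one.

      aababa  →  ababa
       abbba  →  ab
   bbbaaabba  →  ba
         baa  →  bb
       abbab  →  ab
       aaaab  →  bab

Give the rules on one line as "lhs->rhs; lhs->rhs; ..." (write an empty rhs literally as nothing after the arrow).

aa->b; aab->ab; bba->

  | aababa => ababa
  | abbba => ab
  | bbbaaabba => baabba => babba => ba
  | baa => bb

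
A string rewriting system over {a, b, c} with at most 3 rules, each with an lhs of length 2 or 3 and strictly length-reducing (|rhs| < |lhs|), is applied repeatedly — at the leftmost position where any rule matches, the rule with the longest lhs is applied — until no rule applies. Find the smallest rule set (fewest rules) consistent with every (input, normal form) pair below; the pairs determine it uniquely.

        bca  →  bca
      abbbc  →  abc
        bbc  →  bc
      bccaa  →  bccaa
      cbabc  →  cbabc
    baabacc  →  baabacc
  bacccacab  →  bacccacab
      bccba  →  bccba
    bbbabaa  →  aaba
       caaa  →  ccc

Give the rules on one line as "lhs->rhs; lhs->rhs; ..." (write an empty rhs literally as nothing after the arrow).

  | bca
  | abbbc => abbc => abc
  | bbc => bc
  | bccaa

aaa->cc; bb->b; bba->ab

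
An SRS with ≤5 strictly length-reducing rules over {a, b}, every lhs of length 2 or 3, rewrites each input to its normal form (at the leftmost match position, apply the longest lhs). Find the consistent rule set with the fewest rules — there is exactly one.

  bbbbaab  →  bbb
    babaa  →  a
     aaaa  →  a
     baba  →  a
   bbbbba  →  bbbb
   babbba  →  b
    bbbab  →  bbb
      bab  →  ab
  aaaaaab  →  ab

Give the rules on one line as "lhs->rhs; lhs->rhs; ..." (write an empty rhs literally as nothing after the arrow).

  | bbbbaab => bbbab => bbb
  | babaa => abaa => aaa => aa => a
  | aaaa => aaa => aa => a
  | baba => aba => aa => a

aa->a; abb->b; ba->a; bba->b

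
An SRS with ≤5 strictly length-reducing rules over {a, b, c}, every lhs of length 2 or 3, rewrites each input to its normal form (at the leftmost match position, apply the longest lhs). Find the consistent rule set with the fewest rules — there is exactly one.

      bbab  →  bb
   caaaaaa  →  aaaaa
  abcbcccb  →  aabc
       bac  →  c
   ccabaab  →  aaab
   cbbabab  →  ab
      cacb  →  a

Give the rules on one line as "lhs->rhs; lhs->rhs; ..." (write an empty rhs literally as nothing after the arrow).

  | bbab => bb
  | caaaaaa => aaaaa
  | abcbcccb => aabcccb => aabcca => aabc
  | bac => c

ba->; bcb->ab; ca->; cb->a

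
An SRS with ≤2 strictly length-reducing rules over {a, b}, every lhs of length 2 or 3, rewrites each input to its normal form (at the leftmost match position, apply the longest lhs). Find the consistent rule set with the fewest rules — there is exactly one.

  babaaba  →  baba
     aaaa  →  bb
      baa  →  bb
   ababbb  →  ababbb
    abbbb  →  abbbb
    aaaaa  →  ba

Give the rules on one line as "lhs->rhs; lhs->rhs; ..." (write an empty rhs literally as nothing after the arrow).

aa->b; bba->ba

  | babaaba => babbba => babba => baba
  | aaaa => baa => bb
  | baa => bb
  | ababbb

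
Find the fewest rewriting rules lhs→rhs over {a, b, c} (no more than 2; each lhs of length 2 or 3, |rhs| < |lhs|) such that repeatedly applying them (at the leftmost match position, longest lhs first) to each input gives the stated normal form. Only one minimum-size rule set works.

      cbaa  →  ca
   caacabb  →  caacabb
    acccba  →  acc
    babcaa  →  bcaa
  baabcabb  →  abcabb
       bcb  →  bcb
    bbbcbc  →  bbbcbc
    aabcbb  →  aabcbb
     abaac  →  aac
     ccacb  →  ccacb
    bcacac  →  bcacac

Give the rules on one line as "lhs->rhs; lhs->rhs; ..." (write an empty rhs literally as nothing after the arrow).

  | cbaa => ca
  | caacabb
  | acccba => accba => acc
  | babcaa => bcaa

ba->; ccc->cc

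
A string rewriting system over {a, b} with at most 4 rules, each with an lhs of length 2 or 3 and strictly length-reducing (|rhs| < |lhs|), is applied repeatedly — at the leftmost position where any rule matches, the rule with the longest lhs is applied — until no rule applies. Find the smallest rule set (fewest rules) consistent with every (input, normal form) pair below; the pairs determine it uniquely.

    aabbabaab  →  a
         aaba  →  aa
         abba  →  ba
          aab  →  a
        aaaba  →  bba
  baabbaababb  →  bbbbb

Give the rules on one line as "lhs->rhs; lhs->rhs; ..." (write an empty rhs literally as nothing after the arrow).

aaa->b; ab->; baa->b

  | aabbabaab => ababaab => abaab => aab => a
  | aaba => aa
  | abba => ba
  | aab => a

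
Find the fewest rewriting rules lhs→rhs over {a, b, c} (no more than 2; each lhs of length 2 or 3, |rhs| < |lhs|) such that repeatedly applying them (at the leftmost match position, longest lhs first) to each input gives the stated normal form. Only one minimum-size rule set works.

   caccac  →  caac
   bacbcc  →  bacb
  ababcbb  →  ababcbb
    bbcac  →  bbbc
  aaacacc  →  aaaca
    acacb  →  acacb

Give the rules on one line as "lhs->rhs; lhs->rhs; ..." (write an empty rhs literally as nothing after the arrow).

bca->bb; cc->

  | caccac => caac
  | bacbcc => bacb
  | ababcbb
  | bbcac => bbbc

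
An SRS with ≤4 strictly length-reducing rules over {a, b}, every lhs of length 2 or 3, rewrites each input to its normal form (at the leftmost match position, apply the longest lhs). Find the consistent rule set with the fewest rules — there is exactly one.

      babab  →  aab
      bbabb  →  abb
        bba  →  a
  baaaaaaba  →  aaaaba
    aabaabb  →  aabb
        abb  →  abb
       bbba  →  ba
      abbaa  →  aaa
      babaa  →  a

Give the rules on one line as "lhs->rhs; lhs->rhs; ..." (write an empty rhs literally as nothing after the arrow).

baa->; bab->ab; bba->a

  | babab => abab => aab
  | bbabb => abb
  | bba => a
  | baaaaaaba => aaaaba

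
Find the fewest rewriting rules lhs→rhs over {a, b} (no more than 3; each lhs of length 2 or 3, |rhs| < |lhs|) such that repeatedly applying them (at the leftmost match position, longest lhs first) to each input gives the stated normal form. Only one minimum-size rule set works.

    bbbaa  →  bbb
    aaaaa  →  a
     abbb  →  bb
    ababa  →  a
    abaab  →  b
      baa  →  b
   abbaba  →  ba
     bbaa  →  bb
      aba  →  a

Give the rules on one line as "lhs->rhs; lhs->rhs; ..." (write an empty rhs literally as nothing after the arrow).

aa->; ab->

  | bbbaa => bbb
  | aaaaa => aaa => a
  | abbb => bb
  | ababa => aba => a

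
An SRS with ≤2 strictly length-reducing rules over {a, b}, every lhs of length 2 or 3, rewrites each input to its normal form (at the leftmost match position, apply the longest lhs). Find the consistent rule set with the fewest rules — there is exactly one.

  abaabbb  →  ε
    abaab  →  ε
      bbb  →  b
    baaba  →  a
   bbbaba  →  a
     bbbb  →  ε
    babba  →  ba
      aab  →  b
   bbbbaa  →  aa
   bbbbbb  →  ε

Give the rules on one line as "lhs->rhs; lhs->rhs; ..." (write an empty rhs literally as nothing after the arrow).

  | abaabbb => baabbb => babbb => bbbb => bb => ε
  | abaab => baab => bab => bb => ε
  | bbb => b
  | baaba => baba => bba => a

ab->b; bb->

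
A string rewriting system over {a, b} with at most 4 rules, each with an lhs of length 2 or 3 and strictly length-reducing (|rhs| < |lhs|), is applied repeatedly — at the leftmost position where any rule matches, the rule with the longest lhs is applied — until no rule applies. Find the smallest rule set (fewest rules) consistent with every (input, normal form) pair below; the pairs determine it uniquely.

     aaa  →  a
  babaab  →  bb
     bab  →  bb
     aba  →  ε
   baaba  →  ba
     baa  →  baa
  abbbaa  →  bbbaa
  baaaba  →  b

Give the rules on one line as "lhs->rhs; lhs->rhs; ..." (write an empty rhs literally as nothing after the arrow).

  | aaa => a
  | babaab => bab => bb
  | bab => bb
  | aba => ε

aaa->a; ab->b; aba->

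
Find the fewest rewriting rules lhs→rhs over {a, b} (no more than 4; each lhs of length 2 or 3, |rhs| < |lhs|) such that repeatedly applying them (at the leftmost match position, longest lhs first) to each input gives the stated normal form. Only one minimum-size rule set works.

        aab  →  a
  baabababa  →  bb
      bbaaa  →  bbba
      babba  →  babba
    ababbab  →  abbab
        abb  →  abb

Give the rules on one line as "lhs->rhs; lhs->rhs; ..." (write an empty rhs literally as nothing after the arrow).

  | aab => a
  | baabababa => baababa => baaba => baa => bb
  | bbaaa => bbba
  | babba

aa->b; aab->a; aba->a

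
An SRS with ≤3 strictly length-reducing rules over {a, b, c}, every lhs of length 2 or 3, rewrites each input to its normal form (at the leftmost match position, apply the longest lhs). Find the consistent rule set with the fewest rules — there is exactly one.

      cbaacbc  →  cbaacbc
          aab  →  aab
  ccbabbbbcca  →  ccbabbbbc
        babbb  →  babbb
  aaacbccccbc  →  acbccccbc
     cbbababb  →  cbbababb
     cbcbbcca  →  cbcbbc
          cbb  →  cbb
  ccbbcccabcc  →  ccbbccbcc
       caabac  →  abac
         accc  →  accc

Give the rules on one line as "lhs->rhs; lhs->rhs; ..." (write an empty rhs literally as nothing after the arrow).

aaa->a; ca->

  | cbaacbc
  | aab
  | ccbabbbbcca => ccbabbbbc
  | babbb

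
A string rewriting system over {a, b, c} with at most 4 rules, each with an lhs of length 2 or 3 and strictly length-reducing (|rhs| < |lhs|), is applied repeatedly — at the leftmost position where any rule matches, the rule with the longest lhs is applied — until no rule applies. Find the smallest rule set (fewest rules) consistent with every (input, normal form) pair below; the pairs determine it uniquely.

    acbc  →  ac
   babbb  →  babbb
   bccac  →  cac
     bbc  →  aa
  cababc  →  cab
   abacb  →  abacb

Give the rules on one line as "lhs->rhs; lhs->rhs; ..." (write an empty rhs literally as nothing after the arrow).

  | acbc => ac
  | babbb
  | bccac => cac
  | bbc => aa

abc->; bbc->aa; bc->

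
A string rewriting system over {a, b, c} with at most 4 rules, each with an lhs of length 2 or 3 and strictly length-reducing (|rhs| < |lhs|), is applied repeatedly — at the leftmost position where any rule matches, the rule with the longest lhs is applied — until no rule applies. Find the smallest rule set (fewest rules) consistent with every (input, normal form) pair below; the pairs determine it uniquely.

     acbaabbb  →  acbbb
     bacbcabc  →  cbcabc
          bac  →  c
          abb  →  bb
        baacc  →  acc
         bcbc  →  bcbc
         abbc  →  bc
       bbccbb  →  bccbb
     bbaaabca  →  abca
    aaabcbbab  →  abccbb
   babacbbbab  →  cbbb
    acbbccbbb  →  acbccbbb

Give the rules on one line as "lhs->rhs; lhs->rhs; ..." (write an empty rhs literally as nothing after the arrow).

aab->bc; abb->bb; ba->; bbc->bc

  | acbaabbb => acabbb => acbbb
  | bacbcabc => cbcabc
  | bac => c
  | abb => bb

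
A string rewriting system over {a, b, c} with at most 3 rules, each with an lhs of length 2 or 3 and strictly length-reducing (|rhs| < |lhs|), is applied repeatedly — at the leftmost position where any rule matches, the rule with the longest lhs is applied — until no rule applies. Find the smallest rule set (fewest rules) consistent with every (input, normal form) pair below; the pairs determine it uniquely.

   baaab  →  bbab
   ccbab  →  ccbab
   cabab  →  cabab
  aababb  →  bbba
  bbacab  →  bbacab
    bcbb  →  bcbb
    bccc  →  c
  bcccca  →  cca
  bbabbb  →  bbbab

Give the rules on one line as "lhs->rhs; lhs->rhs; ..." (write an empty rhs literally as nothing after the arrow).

aa->b; abb->ba; bcc->

  | baaab => bbab
  | ccbab
  | cabab
  | aababb => bbabb => bbba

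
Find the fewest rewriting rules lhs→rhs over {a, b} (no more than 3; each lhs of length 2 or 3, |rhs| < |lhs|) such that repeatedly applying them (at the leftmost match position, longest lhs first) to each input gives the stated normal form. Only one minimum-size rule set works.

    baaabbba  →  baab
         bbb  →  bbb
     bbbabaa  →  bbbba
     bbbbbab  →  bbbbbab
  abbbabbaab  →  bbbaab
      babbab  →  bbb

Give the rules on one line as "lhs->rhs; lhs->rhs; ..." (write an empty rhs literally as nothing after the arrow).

aba->b; abb->ab

  | baaabbba => baaabba => baaaba => baab
  | bbb
  | bbbabaa => bbbba
  | bbbbbab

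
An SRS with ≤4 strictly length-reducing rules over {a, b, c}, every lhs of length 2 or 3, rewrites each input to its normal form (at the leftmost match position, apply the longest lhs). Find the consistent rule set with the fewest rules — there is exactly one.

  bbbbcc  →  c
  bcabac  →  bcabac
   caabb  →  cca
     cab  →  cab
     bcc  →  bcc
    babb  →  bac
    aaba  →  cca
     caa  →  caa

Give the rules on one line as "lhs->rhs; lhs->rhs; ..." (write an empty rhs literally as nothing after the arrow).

  | bbbbcc => cbbcc => abcc => c
  | bcabac
  | caabb => cccb => cca
  | cab

aab->cc; abc->; bb->c; cb->a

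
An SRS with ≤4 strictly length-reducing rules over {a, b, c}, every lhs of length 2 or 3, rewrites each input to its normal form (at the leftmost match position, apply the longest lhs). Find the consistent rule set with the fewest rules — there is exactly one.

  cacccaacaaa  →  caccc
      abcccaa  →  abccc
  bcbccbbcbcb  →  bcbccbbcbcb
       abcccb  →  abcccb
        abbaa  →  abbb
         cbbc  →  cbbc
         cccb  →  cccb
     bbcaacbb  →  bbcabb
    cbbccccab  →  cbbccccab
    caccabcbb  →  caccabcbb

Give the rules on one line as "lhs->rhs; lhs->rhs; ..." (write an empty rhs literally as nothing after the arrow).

  | cacccaacaaa => cacccaaaa => cacccaa => caccc
  | abcccaa => abccc
  | bcbccbbcbcb
  | abcccb

aa->; aac->a; baa->bb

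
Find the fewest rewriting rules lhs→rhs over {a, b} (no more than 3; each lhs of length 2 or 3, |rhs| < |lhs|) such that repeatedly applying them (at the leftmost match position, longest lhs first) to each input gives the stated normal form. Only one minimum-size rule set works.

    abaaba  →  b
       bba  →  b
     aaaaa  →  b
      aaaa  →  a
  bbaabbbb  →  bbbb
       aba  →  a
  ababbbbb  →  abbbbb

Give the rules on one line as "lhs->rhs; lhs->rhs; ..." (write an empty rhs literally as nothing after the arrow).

aa->b; ba->

  | abaaba => aaba => bba => b
  | bba => b
  | aaaaa => baaa => aa => b
  | aaaa => baa => a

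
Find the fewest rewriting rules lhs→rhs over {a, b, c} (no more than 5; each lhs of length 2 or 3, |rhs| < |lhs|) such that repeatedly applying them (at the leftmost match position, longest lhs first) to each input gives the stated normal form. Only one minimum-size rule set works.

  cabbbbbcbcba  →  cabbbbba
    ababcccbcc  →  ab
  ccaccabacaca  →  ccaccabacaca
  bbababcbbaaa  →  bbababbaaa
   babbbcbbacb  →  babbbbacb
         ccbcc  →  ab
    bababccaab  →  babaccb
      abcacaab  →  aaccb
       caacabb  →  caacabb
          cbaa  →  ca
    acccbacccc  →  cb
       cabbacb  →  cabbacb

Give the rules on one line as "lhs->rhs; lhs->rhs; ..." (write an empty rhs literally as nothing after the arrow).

  | cabbbbbcbcba => cabbbbbcba => cabbbbba
  | ababcccbcc => abaccbcc => abaccc => abaab => abcb => ab
  | ccaccabacaca
  | bbababcbbaaa => bbababbaaa

aab->cb; bc->; cba->c; ccc->ab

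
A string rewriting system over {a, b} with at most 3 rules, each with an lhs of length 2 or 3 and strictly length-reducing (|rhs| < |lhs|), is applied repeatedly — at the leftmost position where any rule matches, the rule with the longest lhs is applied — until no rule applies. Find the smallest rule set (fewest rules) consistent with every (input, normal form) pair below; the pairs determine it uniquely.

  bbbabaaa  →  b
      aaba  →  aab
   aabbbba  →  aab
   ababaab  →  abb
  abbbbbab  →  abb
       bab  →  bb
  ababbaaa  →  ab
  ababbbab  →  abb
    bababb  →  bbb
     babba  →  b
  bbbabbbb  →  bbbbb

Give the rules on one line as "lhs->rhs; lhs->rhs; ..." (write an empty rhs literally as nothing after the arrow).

ba->b; bba->ba

  | bbbabaaa => bbabaaa => babaaa => bbaaa => baaa => baa => ba => b
  | aaba => aab
  | aabbbba => aabbba => aabba => aaba => aab
  | ababaab => abbaab => abaab => abab => abb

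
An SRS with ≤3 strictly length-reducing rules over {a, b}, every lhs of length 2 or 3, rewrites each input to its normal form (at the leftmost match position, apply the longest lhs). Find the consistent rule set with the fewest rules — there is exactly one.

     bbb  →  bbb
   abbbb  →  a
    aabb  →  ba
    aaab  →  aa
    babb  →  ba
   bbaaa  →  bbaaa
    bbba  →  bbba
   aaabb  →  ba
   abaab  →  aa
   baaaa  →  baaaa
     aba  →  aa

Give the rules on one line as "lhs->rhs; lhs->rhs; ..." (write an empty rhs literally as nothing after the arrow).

aab->ba; ab->a

  | bbb
  | abbbb => abbb => abb => ab => a
  | aabb => bab => ba
  | aaab => aba => aa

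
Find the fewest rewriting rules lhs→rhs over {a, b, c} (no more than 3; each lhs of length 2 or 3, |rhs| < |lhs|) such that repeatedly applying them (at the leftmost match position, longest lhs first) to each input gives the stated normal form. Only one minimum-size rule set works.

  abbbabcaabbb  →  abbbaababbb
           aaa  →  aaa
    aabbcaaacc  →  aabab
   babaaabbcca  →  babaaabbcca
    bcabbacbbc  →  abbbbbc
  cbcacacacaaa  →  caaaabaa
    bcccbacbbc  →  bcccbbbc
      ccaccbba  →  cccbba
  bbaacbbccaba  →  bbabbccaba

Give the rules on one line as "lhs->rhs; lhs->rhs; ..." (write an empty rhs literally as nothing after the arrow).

  | abbbabcaabbb => abbbaababbb
  | aaa
  | aabbcaaacc => aababaacc => aababac => aabab
  | babaaabbcca

ac->; bca->ab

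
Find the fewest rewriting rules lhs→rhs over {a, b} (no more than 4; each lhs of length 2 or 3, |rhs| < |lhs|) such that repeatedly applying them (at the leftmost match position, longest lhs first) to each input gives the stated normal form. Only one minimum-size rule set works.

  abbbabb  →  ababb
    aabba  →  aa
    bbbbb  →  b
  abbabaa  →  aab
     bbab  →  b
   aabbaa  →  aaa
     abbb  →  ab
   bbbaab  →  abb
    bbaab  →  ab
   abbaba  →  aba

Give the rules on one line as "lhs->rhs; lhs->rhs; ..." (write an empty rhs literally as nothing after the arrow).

  | abbbabb => ababb
  | aabba => aa
  | bbbbb => bbb => b
  | abbabaa => abaa => aab

baa->ab; bba->; bbb->b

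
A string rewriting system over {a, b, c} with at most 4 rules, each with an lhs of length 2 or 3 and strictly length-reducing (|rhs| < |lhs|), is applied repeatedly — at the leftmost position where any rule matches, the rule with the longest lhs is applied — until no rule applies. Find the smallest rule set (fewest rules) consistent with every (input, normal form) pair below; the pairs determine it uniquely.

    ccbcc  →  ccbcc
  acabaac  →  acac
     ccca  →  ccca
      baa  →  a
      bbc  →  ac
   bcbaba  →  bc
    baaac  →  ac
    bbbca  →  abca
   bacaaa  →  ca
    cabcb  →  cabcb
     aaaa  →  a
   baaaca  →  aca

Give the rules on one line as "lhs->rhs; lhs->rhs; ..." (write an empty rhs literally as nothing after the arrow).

  | ccbcc
  | acabaac => acaac => acac
  | ccca
  | baa => a

aa->a; ba->; bb->a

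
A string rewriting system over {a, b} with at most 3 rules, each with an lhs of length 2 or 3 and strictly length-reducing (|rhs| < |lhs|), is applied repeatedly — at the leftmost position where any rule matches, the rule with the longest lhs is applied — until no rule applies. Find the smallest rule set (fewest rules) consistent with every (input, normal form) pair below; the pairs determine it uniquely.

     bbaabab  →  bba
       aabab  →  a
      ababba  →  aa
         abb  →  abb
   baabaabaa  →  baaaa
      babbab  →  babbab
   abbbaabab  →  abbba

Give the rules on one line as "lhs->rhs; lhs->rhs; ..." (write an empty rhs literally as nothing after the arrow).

  | bbaabab => bbaab => bba
  | aabab => aab => a
  | ababba => aabba => aba => aa
  | abb

aab->a; aba->aa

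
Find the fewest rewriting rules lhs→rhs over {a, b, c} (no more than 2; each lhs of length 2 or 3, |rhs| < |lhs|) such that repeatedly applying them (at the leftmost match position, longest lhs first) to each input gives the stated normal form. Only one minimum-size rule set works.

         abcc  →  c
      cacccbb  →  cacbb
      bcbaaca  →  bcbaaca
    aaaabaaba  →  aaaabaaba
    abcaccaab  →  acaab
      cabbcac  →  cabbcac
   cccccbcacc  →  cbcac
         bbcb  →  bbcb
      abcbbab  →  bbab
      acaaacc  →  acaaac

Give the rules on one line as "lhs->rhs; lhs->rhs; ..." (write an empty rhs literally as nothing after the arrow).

  | abcc => c
  | cacccbb => caccbb => cacbb
  | bcbaaca
  | aaaabaaba

abc->; cc->c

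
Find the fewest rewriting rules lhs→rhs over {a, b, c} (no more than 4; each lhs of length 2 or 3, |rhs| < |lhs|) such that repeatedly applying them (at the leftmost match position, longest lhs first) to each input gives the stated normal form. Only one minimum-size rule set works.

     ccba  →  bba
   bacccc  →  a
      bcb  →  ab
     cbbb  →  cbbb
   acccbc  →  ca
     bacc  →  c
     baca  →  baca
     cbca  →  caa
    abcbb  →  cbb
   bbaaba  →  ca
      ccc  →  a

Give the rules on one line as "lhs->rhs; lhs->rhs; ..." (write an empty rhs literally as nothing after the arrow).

aab->cb; bab->c; bc->a; cc->b

  | ccba => bba
  | bacccc => babcc => ccc => bc => a
  | bcb => ab
  | cbbb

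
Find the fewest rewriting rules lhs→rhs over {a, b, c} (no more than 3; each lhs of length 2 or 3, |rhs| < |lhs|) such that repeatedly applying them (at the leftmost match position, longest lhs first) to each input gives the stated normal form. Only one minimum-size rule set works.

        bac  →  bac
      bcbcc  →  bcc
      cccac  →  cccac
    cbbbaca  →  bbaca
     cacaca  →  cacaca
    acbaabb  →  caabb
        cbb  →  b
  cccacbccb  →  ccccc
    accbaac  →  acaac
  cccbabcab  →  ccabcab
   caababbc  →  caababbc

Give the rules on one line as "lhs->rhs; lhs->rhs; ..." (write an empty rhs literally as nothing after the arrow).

acb->c; cb->

  | bac
  | bcbcc => bcc
  | cccac
  | cbbbaca => bbaca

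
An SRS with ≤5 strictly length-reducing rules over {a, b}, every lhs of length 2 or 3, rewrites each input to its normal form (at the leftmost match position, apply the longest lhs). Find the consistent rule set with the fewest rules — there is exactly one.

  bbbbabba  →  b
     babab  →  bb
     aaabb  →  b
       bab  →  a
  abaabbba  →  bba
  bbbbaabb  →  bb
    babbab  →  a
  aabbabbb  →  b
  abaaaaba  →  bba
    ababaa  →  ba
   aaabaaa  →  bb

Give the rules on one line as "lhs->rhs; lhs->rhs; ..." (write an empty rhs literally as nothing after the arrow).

aa->b; ab->b; bab->a; bbb->bb

  | bbbbabba => bbbabba => bbabba => baba => aa => b
  | babab => aab => bb
  | aaabb => babb => ab => b
  | bab => a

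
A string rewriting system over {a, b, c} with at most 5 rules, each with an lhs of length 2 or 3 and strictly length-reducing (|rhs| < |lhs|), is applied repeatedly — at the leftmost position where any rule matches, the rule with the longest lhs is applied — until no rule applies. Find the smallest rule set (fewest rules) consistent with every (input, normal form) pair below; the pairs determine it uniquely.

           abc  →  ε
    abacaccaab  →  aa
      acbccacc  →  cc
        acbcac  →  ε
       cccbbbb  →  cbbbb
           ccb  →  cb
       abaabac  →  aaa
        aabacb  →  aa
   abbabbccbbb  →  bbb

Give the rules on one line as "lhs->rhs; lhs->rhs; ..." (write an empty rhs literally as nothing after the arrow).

ab->a; ac->; bc->; ccb->cb

  | abc => ac => ε
  | abacaccaab => aacaccaab => aaccaab => acaab => aab => aa
  | acbccacc => bccacc => cacc => cc
  | acbcac => bcac => ac => ε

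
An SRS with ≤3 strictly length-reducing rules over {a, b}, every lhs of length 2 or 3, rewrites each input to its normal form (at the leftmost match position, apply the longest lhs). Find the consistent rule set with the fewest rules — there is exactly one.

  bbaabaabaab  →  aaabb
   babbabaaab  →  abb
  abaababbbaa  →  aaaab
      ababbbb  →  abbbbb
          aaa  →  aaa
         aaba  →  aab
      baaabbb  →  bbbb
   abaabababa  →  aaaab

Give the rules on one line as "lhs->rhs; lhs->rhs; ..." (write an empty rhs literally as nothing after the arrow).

ba->b; bba->ab

  | bbaabaabaab => ababaabaab => abbaabaab => aababaab => aabbaab => aaabab => aaabb
  | babbabaaab => bbbabaaab => babbaaab => bbbaaab => babaab => bbaab => abab => abb
  | abaababbbaa => abababbbaa => abbabbbaa => aabbbbaa => aabbaba => aaabba => aaaab
  | ababbbb => abbbbb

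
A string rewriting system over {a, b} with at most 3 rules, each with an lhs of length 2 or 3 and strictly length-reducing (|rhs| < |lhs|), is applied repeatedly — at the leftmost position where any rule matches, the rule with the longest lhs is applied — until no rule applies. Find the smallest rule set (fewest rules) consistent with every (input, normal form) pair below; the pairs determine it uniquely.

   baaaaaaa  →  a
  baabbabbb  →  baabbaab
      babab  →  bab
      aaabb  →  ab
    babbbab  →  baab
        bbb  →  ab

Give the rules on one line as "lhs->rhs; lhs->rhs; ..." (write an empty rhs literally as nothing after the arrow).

  | baaaaaaa => bbaaaa => bbba => aba => a
  | baabbabbb => baabbaab
  | babab => bab
  | aaabb => bbb => ab

aaa->b; aba->a; bbb->ab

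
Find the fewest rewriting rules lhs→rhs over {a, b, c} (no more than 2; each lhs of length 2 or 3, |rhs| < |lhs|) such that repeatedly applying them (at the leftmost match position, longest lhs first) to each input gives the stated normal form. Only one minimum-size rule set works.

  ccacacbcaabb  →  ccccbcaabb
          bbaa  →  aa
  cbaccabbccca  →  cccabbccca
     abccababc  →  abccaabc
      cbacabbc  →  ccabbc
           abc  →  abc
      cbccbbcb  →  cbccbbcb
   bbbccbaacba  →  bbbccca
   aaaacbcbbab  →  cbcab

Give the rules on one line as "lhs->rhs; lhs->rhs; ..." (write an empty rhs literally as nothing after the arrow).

ac->c; ba->a

  | ccacacbcaabb => cccacbcaabb => ccccbcaabb
  | bbaa => baa => aa
  | cbaccabbccca => caccabbccca => cccabbccca
  | abccababc => abccaabc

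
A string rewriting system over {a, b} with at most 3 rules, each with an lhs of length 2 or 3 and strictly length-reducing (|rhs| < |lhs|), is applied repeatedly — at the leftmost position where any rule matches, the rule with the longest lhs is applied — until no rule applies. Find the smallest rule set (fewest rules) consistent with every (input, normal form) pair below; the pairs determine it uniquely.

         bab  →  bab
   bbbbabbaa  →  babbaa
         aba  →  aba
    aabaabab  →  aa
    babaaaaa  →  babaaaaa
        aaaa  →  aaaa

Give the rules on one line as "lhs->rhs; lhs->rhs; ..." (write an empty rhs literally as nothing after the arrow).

aab->a; bbb->

  | bab
  | bbbbabbaa => babbaa
  | aba
  | aabaabab => aaabab => aaab => aa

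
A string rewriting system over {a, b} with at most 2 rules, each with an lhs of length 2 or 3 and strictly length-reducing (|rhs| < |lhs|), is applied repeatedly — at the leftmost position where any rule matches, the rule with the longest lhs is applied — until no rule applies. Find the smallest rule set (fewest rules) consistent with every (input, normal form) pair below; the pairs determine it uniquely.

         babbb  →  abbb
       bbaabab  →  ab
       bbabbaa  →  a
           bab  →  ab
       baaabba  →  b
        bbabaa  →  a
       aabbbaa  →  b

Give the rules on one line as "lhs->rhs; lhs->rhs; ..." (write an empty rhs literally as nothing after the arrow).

aa->b; ba->a

  | babbb => abbb
  | bbaabab => baabab => aabab => bbab => bab => ab
  | bbabbaa => babbaa => abbaa => abaa => aaa => ba => a
  | bab => ab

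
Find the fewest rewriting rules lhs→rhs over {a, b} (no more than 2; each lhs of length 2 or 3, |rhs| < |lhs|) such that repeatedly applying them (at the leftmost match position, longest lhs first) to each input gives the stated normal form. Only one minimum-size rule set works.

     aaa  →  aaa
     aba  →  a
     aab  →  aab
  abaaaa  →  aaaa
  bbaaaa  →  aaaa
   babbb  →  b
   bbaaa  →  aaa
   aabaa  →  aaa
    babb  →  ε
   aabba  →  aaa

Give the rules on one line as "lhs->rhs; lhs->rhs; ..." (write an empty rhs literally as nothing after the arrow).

  | aaa
  | aba => a
  | aab
  | abaaaa => aaaa

ba->; bb->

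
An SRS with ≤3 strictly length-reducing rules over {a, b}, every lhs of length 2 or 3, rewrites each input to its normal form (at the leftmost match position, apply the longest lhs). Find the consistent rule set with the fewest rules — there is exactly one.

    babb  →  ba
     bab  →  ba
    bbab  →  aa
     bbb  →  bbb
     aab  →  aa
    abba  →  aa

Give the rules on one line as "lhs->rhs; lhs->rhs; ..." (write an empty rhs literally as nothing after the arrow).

  | babb => bab => ba
  | bab => ba
  | bbab => aab => aa
  | bbb

ab->a; bba->aa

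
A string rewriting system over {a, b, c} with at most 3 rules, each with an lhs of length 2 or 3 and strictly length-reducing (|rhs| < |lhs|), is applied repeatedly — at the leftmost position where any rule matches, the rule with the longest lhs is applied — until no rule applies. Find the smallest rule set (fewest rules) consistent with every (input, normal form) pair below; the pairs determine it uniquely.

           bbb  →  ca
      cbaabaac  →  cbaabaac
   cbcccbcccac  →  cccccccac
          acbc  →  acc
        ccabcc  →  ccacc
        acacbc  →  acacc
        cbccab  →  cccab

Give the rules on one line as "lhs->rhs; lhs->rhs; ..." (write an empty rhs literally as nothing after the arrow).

  | bbb => ca
  | cbaabaac
  | cbcccbcccac => ccccbcccac => cccccccac
  | acbc => acc

bbb->ca; bc->c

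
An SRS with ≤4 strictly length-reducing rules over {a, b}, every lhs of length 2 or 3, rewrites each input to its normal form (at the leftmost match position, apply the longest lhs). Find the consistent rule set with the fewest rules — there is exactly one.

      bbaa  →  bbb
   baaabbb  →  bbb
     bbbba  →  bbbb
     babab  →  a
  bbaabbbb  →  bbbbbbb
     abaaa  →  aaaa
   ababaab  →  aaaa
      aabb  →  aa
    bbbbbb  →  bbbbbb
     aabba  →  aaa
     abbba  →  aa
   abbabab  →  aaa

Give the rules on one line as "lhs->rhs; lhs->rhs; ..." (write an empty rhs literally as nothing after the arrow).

ab->a; ba->b; baa->bb; bab->

  | bbaa => bbb
  | baaabbb => bbabbb => bbb
  | bbbba => bbbb
  | babab => ab => a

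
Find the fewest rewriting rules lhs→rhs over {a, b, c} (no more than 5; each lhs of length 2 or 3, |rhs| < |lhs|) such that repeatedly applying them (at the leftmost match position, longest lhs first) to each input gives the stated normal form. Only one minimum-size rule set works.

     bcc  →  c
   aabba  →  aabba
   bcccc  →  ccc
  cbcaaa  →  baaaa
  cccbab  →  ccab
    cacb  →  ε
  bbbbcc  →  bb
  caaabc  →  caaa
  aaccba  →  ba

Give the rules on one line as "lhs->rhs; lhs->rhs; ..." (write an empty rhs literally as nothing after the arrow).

ac->; bc->; cb->; cbc->ba

  | bcc => c
  | aabba
  | bcccc => ccc
  | cbcaaa => baaaa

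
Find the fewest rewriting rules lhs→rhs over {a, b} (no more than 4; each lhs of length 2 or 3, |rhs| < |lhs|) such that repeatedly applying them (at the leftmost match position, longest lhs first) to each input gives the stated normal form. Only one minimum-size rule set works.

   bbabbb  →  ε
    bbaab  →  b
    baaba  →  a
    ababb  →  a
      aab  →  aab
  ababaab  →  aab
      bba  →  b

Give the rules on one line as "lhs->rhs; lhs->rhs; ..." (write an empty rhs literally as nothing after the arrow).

  | bbabbb => bbbb => bb => ε
  | bbaab => bab => b
  | baaba => aba => a
  | ababb => abb => a

ba->; bb->; bba->b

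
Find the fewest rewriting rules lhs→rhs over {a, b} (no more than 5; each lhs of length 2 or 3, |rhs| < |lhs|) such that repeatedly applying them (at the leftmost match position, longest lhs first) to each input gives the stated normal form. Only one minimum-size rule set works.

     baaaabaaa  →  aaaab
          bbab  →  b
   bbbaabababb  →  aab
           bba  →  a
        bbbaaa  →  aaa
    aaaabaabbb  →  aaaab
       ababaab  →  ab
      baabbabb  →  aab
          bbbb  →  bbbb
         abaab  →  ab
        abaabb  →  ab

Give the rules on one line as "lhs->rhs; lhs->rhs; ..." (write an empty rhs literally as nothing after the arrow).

aba->ab; abb->ab; ba->a; bab->

  | baaaabaaa => aaaabaaa => aaaabaa => aaaaba => aaaab
  | bbab => b
  | bbbaabababb => bbaabababb => baabababb => aabababb => aabbabb => aababb => aabbb => aabb => aab
  | bba => ba => a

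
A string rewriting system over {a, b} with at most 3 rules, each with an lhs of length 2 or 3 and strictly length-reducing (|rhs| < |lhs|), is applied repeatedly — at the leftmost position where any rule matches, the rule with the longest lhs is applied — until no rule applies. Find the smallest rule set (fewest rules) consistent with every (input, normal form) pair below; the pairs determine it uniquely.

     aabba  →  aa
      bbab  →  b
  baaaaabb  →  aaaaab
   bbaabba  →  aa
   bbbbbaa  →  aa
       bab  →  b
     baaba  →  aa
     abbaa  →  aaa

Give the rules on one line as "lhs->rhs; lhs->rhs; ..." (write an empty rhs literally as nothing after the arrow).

ba->; baa->aa; bb->b

  | aabba => aaba => aa
  | bbab => bab => b
  | baaaaabb => aaaaabb => aaaaab
  | bbaabba => baabba => aabba => aaba => aa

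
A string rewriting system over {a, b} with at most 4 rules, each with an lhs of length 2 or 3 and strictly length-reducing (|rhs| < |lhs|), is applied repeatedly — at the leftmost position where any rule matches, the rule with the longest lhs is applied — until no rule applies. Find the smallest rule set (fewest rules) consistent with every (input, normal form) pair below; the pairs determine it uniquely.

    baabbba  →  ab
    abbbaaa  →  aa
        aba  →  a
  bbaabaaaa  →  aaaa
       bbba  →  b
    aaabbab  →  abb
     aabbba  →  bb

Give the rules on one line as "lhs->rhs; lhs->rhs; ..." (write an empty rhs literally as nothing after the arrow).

  | baabbba => abbba => ab
  | abbbaaa => abaa => aa
  | aba => a
  | bbaabaaaa => abaaaa => aaaa

aab->bb; ba->; bba->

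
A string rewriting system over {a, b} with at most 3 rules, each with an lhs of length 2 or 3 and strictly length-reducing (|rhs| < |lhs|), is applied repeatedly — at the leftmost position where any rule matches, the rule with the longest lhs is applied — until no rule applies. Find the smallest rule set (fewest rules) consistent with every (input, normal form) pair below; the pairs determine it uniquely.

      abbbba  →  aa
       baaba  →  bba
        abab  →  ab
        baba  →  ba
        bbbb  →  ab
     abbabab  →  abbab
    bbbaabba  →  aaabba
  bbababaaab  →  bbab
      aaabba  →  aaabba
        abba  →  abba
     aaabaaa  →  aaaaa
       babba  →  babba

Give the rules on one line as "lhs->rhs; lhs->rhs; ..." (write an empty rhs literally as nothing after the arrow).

  | abbbba => aaba => aa
  | baaba => bba
  | abab => ab
  | baba => ba

aba->a; baa->b; bbb->a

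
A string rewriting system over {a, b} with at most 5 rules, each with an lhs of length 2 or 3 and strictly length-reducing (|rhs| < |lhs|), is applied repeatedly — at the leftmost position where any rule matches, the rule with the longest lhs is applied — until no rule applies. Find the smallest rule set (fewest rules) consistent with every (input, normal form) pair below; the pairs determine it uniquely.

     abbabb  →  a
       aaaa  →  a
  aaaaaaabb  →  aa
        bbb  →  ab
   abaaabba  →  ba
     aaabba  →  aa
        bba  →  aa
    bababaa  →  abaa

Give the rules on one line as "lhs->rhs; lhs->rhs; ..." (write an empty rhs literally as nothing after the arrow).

  | abbabb => aaabb => bb => a
  | aaaa => a
  | aaaaaaabb => aaaabb => abb => aa
  | bbb => ab

aaa->; aab->b; bab->; bb->a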